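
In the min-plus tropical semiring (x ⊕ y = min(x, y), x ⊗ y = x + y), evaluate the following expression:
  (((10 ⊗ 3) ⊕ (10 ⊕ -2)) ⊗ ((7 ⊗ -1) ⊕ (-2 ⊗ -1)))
(((10 ⊗ 3) ⊕ (10 ⊕ -2)) ⊗ ((7 ⊗ -1) ⊕ (-2 ⊗ -1))) = -5

Expand innermost to outermost. Recall ⊕ takes the minimum of its arguments and ⊗ takes their sum. Working out the expression (((10 ⊗ 3) ⊕ (10 ⊕ -2)) ⊗ ((7 ⊗ -1) ⊕ (-2 ⊗ -1))) gives -5.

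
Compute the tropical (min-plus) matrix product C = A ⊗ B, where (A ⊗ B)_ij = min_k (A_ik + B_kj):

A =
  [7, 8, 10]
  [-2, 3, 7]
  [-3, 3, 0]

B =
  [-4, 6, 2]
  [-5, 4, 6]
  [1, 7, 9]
A ⊗ B =
  [3, 12, 9]
  [-6, 4, 0]
  [-7, 3, -1]

Apply the min-plus product entry-by-entry:
  C[0][0] = min over k of (A[0][0] + B[0][0] = 7 + -4 = 3, A[0][1] + B[1][0] = 8 + -5 = 3, A[0][2] + B[2][0] = 10 + 1 = 11) = 3 (attained at k = 0)
  C[0][1] = min over k of (A[0][0] + B[0][1] = 7 + 6 = 13, A[0][1] + B[1][1] = 8 + 4 = 12, A[0][2] + B[2][1] = 10 + 7 = 17) = 12 (attained at k = 1)
  C[0][2] = min over k of (A[0][0] + B[0][2] = 7 + 2 = 9, A[0][1] + B[1][2] = 8 + 6 = 14, A[0][2] + B[2][2] = 10 + 9 = 19) = 9 (attained at k = 0)
  C[1][0] = min over k of (A[1][0] + B[0][0] = -2 + -4 = -6, A[1][1] + B[1][0] = 3 + -5 = -2, A[1][2] + B[2][0] = 7 + 1 = 8) = -6 (attained at k = 0)
  C[1][1] = min over k of (A[1][0] + B[0][1] = -2 + 6 = 4, A[1][1] + B[1][1] = 3 + 4 = 7, A[1][2] + B[2][1] = 7 + 7 = 14) = 4 (attained at k = 0)
  C[1][2] = min over k of (A[1][0] + B[0][2] = -2 + 2 = 0, A[1][1] + B[1][2] = 3 + 6 = 9, A[1][2] + B[2][2] = 7 + 9 = 16) = 0 (attained at k = 0)
  C[2][0] = min over k of (A[2][0] + B[0][0] = -3 + -4 = -7, A[2][1] + B[1][0] = 3 + -5 = -2, A[2][2] + B[2][0] = 0 + 1 = 1) = -7 (attained at k = 0)
  C[2][1] = min over k of (A[2][0] + B[0][1] = -3 + 6 = 3, A[2][1] + B[1][1] = 3 + 4 = 7, A[2][2] + B[2][1] = 0 + 7 = 7) = 3 (attained at k = 0)
  C[2][2] = min over k of (A[2][0] + B[0][2] = -3 + 2 = -1, A[2][1] + B[1][2] = 3 + 6 = 9, A[2][2] + B[2][2] = 0 + 9 = 9) = -1 (attained at k = 0)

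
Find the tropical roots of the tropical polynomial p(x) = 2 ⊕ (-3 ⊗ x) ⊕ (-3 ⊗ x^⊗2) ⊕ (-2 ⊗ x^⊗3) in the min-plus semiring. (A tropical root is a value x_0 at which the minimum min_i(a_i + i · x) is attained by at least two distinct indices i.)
Roots: {-1, 0, 5}

Each tropical root is a break point of the lower envelope of the lines y = a_i + i · x (there are 4 lines, with slopes 0, 1, ..., 3). Only the lines that attain the minimum somewhere contribute to roots; other lines are dominated. Here the surviving (envelope) indices are i = 3, i = 2, i = 1, i = 0.
Intersections between consecutive envelope lines give the roots: for adjacent envelope indices i < j the intersection is x = (a_i − a_j) / (j − i). Reading off the sorted break points: {-1, 0, 5}.
Verification: at each break x_0, at least two indices attain the minimum of min_i(a_i + i · x_0).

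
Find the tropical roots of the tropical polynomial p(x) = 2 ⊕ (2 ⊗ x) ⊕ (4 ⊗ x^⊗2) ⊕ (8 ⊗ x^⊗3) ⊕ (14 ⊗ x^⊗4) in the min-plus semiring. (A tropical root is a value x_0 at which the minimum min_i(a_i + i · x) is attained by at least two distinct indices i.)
Roots: {-6, -4, -2, 0}

Each tropical root is a break point of the lower envelope of the lines y = a_i + i · x (there are 5 lines, with slopes 0, 1, ..., 4). Only the lines that attain the minimum somewhere contribute to roots; other lines are dominated. Here the surviving (envelope) indices are i = 4, i = 3, i = 2, i = 1, i = 0.
Intersections between consecutive envelope lines give the roots: for adjacent envelope indices i < j the intersection is x = (a_i − a_j) / (j − i). Reading off the sorted break points: {-6, -4, -2, 0}.
Verification: at each break x_0, at least two indices attain the minimum of min_i(a_i + i · x_0).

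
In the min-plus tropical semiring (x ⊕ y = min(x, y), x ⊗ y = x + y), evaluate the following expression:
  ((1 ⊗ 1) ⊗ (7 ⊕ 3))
((1 ⊗ 1) ⊗ (7 ⊕ 3)) = 5

Expand innermost to outermost. Recall ⊕ takes the minimum of its arguments and ⊗ takes their sum. Working out the expression ((1 ⊗ 1) ⊗ (7 ⊕ 3)) gives 5.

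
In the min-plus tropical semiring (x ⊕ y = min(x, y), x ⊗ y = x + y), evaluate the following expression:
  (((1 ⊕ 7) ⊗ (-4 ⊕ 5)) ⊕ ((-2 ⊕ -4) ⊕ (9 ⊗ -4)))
(((1 ⊕ 7) ⊗ (-4 ⊕ 5)) ⊕ ((-2 ⊕ -4) ⊕ (9 ⊗ -4))) = -4

Expand innermost to outermost. Recall ⊕ takes the minimum of its arguments and ⊗ takes their sum. Working out the expression (((1 ⊕ 7) ⊗ (-4 ⊕ 5)) ⊕ ((-2 ⊕ -4) ⊕ (9 ⊗ -4))) gives -4.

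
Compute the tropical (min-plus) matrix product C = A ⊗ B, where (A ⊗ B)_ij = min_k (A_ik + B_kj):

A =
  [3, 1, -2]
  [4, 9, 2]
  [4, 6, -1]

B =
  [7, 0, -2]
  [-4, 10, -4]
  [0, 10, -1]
A ⊗ B =
  [-3, 3, -3]
  [2, 4, 1]
  [-1, 4, -2]

Apply the min-plus product entry-by-entry:
  C[0][0] = min over k of (A[0][0] + B[0][0] = 3 + 7 = 10, A[0][1] + B[1][0] = 1 + -4 = -3, A[0][2] + B[2][0] = -2 + 0 = -2) = -3 (attained at k = 1)
  C[0][1] = min over k of (A[0][0] + B[0][1] = 3 + 0 = 3, A[0][1] + B[1][1] = 1 + 10 = 11, A[0][2] + B[2][1] = -2 + 10 = 8) = 3 (attained at k = 0)
  C[0][2] = min over k of (A[0][0] + B[0][2] = 3 + -2 = 1, A[0][1] + B[1][2] = 1 + -4 = -3, A[0][2] + B[2][2] = -2 + -1 = -3) = -3 (attained at k = 1)
  C[1][0] = min over k of (A[1][0] + B[0][0] = 4 + 7 = 11, A[1][1] + B[1][0] = 9 + -4 = 5, A[1][2] + B[2][0] = 2 + 0 = 2) = 2 (attained at k = 2)
  C[1][1] = min over k of (A[1][0] + B[0][1] = 4 + 0 = 4, A[1][1] + B[1][1] = 9 + 10 = 19, A[1][2] + B[2][1] = 2 + 10 = 12) = 4 (attained at k = 0)
  C[1][2] = min over k of (A[1][0] + B[0][2] = 4 + -2 = 2, A[1][1] + B[1][2] = 9 + -4 = 5, A[1][2] + B[2][2] = 2 + -1 = 1) = 1 (attained at k = 2)
  C[2][0] = min over k of (A[2][0] + B[0][0] = 4 + 7 = 11, A[2][1] + B[1][0] = 6 + -4 = 2, A[2][2] + B[2][0] = -1 + 0 = -1) = -1 (attained at k = 2)
  C[2][1] = min over k of (A[2][0] + B[0][1] = 4 + 0 = 4, A[2][1] + B[1][1] = 6 + 10 = 16, A[2][2] + B[2][1] = -1 + 10 = 9) = 4 (attained at k = 0)
  C[2][2] = min over k of (A[2][0] + B[0][2] = 4 + -2 = 2, A[2][1] + B[1][2] = 6 + -4 = 2, A[2][2] + B[2][2] = -1 + -1 = -2) = -2 (attained at k = 2)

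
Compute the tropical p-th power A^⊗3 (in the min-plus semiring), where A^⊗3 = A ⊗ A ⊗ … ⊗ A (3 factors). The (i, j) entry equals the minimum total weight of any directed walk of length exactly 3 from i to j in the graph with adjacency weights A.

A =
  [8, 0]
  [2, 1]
A^⊗3 =
  [3, 2]
  [4, 3]

Each entry (A^⊗3)_ij equals the minimum over all length-3 walks i = v_0 → v_1 → … → v_3 = j of Σ_t A[v_t][v_{t+1}]. For example, for (i, j) = (0, 1) we minimise over 4 possible intermediate vertex sequences; the minimum is 2, attained along the walk 0 → 1 → 0 → 1.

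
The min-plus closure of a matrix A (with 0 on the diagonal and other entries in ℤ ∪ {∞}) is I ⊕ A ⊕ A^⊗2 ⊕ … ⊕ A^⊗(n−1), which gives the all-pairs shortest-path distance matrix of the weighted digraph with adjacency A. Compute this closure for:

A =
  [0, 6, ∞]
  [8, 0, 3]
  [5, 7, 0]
Closure =
  [0, 6, 9]
  [8, 0, 3]
  [5, 7, 0]

This is the Floyd-Warshall all-pairs shortest-path computation. For each intermediate vertex k = 0, 1, …, 2, update dist[i][j] ← min(dist[i][j], dist[i][k] + dist[k][j]). The final matrix gives, for each (i, j), the minimum total weight of any directed path from i to j (possibly empty when i = j).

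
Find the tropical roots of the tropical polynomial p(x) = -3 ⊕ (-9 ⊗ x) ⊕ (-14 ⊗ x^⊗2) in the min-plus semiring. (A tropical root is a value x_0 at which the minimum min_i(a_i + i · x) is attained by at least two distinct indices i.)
Roots: {5, 6}

Each tropical root is a break point of the lower envelope of the lines y = a_i + i · x (there are 3 lines, with slopes 0, 1, ..., 2). Only the lines that attain the minimum somewhere contribute to roots; other lines are dominated. Here the surviving (envelope) indices are i = 2, i = 1, i = 0.
Intersections between consecutive envelope lines give the roots: for adjacent envelope indices i < j the intersection is x = (a_i − a_j) / (j − i). Reading off the sorted break points: {5, 6}.
Verification: at each break x_0, at least two indices attain the minimum of min_i(a_i + i · x_0).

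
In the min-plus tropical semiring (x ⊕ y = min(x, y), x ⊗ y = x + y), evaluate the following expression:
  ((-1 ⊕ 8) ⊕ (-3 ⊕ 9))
((-1 ⊕ 8) ⊕ (-3 ⊕ 9)) = -3

Expand innermost to outermost. Recall ⊕ takes the minimum of its arguments and ⊗ takes their sum. Working out the expression ((-1 ⊕ 8) ⊕ (-3 ⊕ 9)) gives -3.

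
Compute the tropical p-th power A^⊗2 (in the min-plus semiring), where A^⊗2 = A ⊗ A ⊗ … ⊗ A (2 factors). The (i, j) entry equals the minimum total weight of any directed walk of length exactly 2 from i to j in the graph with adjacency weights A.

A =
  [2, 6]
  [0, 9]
A^⊗2 =
  [4, 8]
  [2, 6]

Each entry (A^⊗2)_ij equals the minimum over all length-2 walks i = v_0 → v_1 → … → v_2 = j of Σ_t A[v_t][v_{t+1}]. For example, for (i, j) = (0, 1) we minimise over 2 possible intermediate vertex sequences; the minimum is 8, attained along the walk 0 → 0 → 1.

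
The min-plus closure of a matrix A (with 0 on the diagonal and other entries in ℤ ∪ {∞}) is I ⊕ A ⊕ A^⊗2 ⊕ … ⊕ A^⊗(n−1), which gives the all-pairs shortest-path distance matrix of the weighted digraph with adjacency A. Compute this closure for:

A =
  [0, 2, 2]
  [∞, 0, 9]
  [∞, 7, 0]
Closure =
  [0, 2, 2]
  [∞, 0, 9]
  [∞, 7, 0]

This is the Floyd-Warshall all-pairs shortest-path computation. For each intermediate vertex k = 0, 1, …, 2, update dist[i][j] ← min(dist[i][j], dist[i][k] + dist[k][j]). The final matrix gives, for each (i, j), the minimum total weight of any directed path from i to j (possibly empty when i = j).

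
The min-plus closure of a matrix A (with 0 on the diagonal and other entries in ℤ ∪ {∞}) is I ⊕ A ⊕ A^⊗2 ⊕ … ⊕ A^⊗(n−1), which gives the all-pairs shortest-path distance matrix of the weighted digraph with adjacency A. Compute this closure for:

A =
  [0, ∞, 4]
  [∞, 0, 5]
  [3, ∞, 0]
Closure =
  [0, ∞, 4]
  [8, 0, 5]
  [3, ∞, 0]

This is the Floyd-Warshall all-pairs shortest-path computation. For each intermediate vertex k = 0, 1, …, 2, update dist[i][j] ← min(dist[i][j], dist[i][k] + dist[k][j]). The final matrix gives, for each (i, j), the minimum total weight of any directed path from i to j (possibly empty when i = j).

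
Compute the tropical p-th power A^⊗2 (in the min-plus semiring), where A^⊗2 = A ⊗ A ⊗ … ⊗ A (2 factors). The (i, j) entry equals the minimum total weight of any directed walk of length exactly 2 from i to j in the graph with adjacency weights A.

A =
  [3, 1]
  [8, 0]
A^⊗2 =
  [6, 1]
  [8, 0]

Each entry (A^⊗2)_ij equals the minimum over all length-2 walks i = v_0 → v_1 → … → v_2 = j of Σ_t A[v_t][v_{t+1}]. For example, for (i, j) = (0, 1) we minimise over 2 possible intermediate vertex sequences; the minimum is 1, attained along the walk 0 → 1 → 1.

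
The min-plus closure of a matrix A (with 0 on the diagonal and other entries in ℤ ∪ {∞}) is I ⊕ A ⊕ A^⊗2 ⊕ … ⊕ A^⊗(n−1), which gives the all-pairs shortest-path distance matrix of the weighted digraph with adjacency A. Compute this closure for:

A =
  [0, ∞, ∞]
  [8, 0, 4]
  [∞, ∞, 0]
Closure =
  [0, ∞, ∞]
  [8, 0, 4]
  [∞, ∞, 0]

This is the Floyd-Warshall all-pairs shortest-path computation. For each intermediate vertex k = 0, 1, …, 2, update dist[i][j] ← min(dist[i][j], dist[i][k] + dist[k][j]). The final matrix gives, for each (i, j), the minimum total weight of any directed path from i to j (possibly empty when i = j).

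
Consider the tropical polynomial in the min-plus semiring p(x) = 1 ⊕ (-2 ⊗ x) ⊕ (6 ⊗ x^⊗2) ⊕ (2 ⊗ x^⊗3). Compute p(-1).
p(-1) = -3

A tropical monomial a ⊗ x^⊗i evaluates to a + i · x. Evaluating each term at x = -1:
  Term 0 contributes 1 + 0 · -1 = 1
  Term 1 contributes -2 + 1 · -1 = -3
  Term 2 contributes 6 + 2 · -1 = 4
  Term 3 contributes 2 + 3 · -1 = -1
p(-1) = ⊕ of these = min[1, -3, 4, -1] = -3.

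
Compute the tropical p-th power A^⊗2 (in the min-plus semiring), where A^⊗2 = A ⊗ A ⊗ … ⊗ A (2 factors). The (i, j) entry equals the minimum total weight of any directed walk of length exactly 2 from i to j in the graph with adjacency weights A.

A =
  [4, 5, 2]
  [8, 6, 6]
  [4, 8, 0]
A^⊗2 =
  [6, 9, 2]
  [10, 12, 6]
  [4, 8, 0]

Each entry (A^⊗2)_ij equals the minimum over all length-2 walks i = v_0 → v_1 → … → v_2 = j of Σ_t A[v_t][v_{t+1}]. For example, for (i, j) = (0, 2) we minimise over 3 possible intermediate vertex sequences; the minimum is 2, attained along the walk 0 → 2 → 2.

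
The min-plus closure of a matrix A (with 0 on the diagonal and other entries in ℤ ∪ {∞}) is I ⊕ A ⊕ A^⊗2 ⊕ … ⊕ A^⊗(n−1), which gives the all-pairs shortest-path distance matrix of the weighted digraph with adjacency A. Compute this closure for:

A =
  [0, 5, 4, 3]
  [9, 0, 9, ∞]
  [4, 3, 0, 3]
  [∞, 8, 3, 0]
Closure =
  [0, 5, 4, 3]
  [9, 0, 9, 12]
  [4, 3, 0, 3]
  [7, 6, 3, 0]

This is the Floyd-Warshall all-pairs shortest-path computation. For each intermediate vertex k = 0, 1, …, 3, update dist[i][j] ← min(dist[i][j], dist[i][k] + dist[k][j]). The final matrix gives, for each (i, j), the minimum total weight of any directed path from i to j (possibly empty when i = j).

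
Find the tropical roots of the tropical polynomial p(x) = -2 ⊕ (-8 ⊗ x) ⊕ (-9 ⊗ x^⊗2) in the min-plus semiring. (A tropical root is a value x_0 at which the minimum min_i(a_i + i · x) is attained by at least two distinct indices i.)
Roots: {1, 6}

Each tropical root is a break point of the lower envelope of the lines y = a_i + i · x (there are 3 lines, with slopes 0, 1, ..., 2). Only the lines that attain the minimum somewhere contribute to roots; other lines are dominated. Here the surviving (envelope) indices are i = 2, i = 1, i = 0.
Intersections between consecutive envelope lines give the roots: for adjacent envelope indices i < j the intersection is x = (a_i − a_j) / (j − i). Reading off the sorted break points: {1, 6}.
Verification: at each break x_0, at least two indices attain the minimum of min_i(a_i + i · x_0).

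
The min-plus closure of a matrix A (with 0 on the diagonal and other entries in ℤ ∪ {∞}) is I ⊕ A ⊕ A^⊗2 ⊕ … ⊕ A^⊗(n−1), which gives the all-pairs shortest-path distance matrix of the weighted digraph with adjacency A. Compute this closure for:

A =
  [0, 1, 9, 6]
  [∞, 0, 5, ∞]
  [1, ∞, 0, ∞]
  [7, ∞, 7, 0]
Closure =
  [0, 1, 6, 6]
  [6, 0, 5, 12]
  [1, 2, 0, 7]
  [7, 8, 7, 0]

This is the Floyd-Warshall all-pairs shortest-path computation. For each intermediate vertex k = 0, 1, …, 3, update dist[i][j] ← min(dist[i][j], dist[i][k] + dist[k][j]). The final matrix gives, for each (i, j), the minimum total weight of any directed path from i to j (possibly empty when i = j).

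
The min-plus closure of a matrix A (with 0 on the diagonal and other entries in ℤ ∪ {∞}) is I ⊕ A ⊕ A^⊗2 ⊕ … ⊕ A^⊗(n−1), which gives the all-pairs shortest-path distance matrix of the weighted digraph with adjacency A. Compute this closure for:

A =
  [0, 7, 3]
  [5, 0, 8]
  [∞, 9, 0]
Closure =
  [0, 7, 3]
  [5, 0, 8]
  [14, 9, 0]

This is the Floyd-Warshall all-pairs shortest-path computation. For each intermediate vertex k = 0, 1, …, 2, update dist[i][j] ← min(dist[i][j], dist[i][k] + dist[k][j]). The final matrix gives, for each (i, j), the minimum total weight of any directed path from i to j (possibly empty when i = j).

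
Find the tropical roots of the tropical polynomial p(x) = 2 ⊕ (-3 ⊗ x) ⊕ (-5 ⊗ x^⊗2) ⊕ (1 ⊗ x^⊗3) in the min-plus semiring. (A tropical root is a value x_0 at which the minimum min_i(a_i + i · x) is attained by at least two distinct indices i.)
Roots: {-6, 2, 5}

Each tropical root is a break point of the lower envelope of the lines y = a_i + i · x (there are 4 lines, with slopes 0, 1, ..., 3). Only the lines that attain the minimum somewhere contribute to roots; other lines are dominated. Here the surviving (envelope) indices are i = 3, i = 2, i = 1, i = 0.
Intersections between consecutive envelope lines give the roots: for adjacent envelope indices i < j the intersection is x = (a_i − a_j) / (j − i). Reading off the sorted break points: {-6, 2, 5}.
Verification: at each break x_0, at least two indices attain the minimum of min_i(a_i + i · x_0).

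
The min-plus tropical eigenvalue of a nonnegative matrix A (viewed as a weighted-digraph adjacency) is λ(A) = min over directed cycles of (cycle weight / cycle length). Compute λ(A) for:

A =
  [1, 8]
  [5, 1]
λ(A) = 1

Enumerate directed cycles and compute their means (weight / length). Sample:
  cycle 0 → 0: weight = 1, length = 1, mean = 1/1 ≈ 1.000
  cycle 1 → 1: weight = 1, length = 1, mean = 1/1 ≈ 1.000
  cycle 0 → 1 → 0: weight = 13, length = 2, mean = 13/2 ≈ 6.500
  cycle 1 → 0 → 1: weight = 13, length = 2, mean = 13/2 ≈ 6.500
Minimum mean = 1.000, attained e.g. along the cycle 0 → 0 with weight 1 and length 1. So λ(A) = 1/1 = 1.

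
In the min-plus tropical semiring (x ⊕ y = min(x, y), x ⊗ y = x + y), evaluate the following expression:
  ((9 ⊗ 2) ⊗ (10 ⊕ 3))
((9 ⊗ 2) ⊗ (10 ⊕ 3)) = 14

Expand innermost to outermost. Recall ⊕ takes the minimum of its arguments and ⊗ takes their sum. Working out the expression ((9 ⊗ 2) ⊗ (10 ⊕ 3)) gives 14.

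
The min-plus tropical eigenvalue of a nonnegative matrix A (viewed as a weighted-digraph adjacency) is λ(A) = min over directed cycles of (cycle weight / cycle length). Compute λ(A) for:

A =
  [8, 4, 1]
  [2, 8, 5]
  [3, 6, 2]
λ(A) = 2

Enumerate directed cycles and compute their means (weight / length). Sample:
  cycle 0 → 0: weight = 8, length = 1, mean = 8/1 ≈ 8.000
  cycle 1 → 1: weight = 8, length = 1, mean = 8/1 ≈ 8.000
  cycle 2 → 2: weight = 2, length = 1, mean = 2/1 ≈ 2.000
  cycle 0 → 1 → 0: weight = 6, length = 2, mean = 6/2 ≈ 3.000
  cycle 0 → 2 → 0: weight = 4, length = 2, mean = 4/2 ≈ 2.000
  cycle 1 → 0 → 1: weight = 6, length = 2, mean = 6/2 ≈ 3.000
Minimum mean = 2.000, attained e.g. along the cycle 2 → 2 with weight 2 and length 1. So λ(A) = 2/1 = 2.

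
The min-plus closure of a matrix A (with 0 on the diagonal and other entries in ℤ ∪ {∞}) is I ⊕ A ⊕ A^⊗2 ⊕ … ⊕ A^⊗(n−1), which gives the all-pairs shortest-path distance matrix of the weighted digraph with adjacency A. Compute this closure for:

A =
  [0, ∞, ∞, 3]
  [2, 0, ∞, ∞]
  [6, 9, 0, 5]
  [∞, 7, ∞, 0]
Closure =
  [0, 10, ∞, 3]
  [2, 0, ∞, 5]
  [6, 9, 0, 5]
  [9, 7, ∞, 0]

This is the Floyd-Warshall all-pairs shortest-path computation. For each intermediate vertex k = 0, 1, …, 3, update dist[i][j] ← min(dist[i][j], dist[i][k] + dist[k][j]). The final matrix gives, for each (i, j), the minimum total weight of any directed path from i to j (possibly empty when i = j).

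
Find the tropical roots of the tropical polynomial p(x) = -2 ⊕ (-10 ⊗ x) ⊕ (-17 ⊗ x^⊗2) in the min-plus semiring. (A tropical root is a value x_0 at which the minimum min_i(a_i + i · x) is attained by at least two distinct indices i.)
Roots: {7, 8}

Each tropical root is a break point of the lower envelope of the lines y = a_i + i · x (there are 3 lines, with slopes 0, 1, ..., 2). Only the lines that attain the minimum somewhere contribute to roots; other lines are dominated. Here the surviving (envelope) indices are i = 2, i = 1, i = 0.
Intersections between consecutive envelope lines give the roots: for adjacent envelope indices i < j the intersection is x = (a_i − a_j) / (j − i). Reading off the sorted break points: {7, 8}.
Verification: at each break x_0, at least two indices attain the minimum of min_i(a_i + i · x_0).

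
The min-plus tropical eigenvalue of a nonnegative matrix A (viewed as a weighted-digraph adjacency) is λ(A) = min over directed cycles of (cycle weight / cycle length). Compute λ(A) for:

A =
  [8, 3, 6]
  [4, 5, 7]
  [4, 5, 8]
λ(A) = 7/2

Enumerate directed cycles and compute their means (weight / length). Sample:
  cycle 0 → 0: weight = 8, length = 1, mean = 8/1 ≈ 8.000
  cycle 1 → 1: weight = 5, length = 1, mean = 5/1 ≈ 5.000
  cycle 2 → 2: weight = 8, length = 1, mean = 8/1 ≈ 8.000
  cycle 0 → 1 → 0: weight = 7, length = 2, mean = 7/2 ≈ 3.500
  cycle 0 → 2 → 0: weight = 10, length = 2, mean = 10/2 ≈ 5.000
  cycle 1 → 0 → 1: weight = 7, length = 2, mean = 7/2 ≈ 3.500
Minimum mean = 3.500, attained e.g. along the cycle 0 → 1 → 0 with weight 7 and length 2. So λ(A) = 7/2 = 7/2.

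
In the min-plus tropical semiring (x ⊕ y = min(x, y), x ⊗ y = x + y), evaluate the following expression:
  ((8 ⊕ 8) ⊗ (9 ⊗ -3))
((8 ⊕ 8) ⊗ (9 ⊗ -3)) = 14

Expand innermost to outermost. Recall ⊕ takes the minimum of its arguments and ⊗ takes their sum. Working out the expression ((8 ⊕ 8) ⊗ (9 ⊗ -3)) gives 14.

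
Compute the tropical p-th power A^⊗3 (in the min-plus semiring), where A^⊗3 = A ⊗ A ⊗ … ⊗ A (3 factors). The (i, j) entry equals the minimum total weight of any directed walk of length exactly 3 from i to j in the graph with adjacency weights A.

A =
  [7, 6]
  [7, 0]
A^⊗3 =
  [13, 6]
  [7, 0]

Each entry (A^⊗3)_ij equals the minimum over all length-3 walks i = v_0 → v_1 → … → v_3 = j of Σ_t A[v_t][v_{t+1}]. For example, for (i, j) = (0, 1) we minimise over 4 possible intermediate vertex sequences; the minimum is 6, attained along the walk 0 → 1 → 1 → 1.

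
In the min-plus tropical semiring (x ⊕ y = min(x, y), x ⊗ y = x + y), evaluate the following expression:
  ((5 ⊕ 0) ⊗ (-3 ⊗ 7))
((5 ⊕ 0) ⊗ (-3 ⊗ 7)) = 4

Expand innermost to outermost. Recall ⊕ takes the minimum of its arguments and ⊗ takes their sum. Working out the expression ((5 ⊕ 0) ⊗ (-3 ⊗ 7)) gives 4.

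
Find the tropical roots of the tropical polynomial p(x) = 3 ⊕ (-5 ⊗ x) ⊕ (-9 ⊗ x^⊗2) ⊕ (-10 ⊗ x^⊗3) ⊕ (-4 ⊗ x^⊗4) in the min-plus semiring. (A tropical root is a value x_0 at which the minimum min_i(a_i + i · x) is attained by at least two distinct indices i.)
Roots: {-6, 1, 4, 8}

Each tropical root is a break point of the lower envelope of the lines y = a_i + i · x (there are 5 lines, with slopes 0, 1, ..., 4). Only the lines that attain the minimum somewhere contribute to roots; other lines are dominated. Here the surviving (envelope) indices are i = 4, i = 3, i = 2, i = 1, i = 0.
Intersections between consecutive envelope lines give the roots: for adjacent envelope indices i < j the intersection is x = (a_i − a_j) / (j − i). Reading off the sorted break points: {-6, 1, 4, 8}.
Verification: at each break x_0, at least two indices attain the minimum of min_i(a_i + i · x_0).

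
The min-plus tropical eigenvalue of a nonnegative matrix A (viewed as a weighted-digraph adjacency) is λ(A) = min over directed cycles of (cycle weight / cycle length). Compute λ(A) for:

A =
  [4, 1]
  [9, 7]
λ(A) = 4

Enumerate directed cycles and compute their means (weight / length). Sample:
  cycle 0 → 0: weight = 4, length = 1, mean = 4/1 ≈ 4.000
  cycle 1 → 1: weight = 7, length = 1, mean = 7/1 ≈ 7.000
  cycle 0 → 1 → 0: weight = 10, length = 2, mean = 10/2 ≈ 5.000
  cycle 1 → 0 → 1: weight = 10, length = 2, mean = 10/2 ≈ 5.000
Minimum mean = 4.000, attained e.g. along the cycle 0 → 0 with weight 4 and length 1. So λ(A) = 4/1 = 4.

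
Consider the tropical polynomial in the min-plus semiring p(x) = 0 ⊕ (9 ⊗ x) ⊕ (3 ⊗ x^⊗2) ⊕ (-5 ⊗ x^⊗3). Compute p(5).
p(5) = 0

A tropical monomial a ⊗ x^⊗i evaluates to a + i · x. Evaluating each term at x = 5:
  Term 0 contributes 0 + 0 · 5 = 0
  Term 1 contributes 9 + 1 · 5 = 14
  Term 2 contributes 3 + 2 · 5 = 13
  Term 3 contributes -5 + 3 · 5 = 10
p(5) = ⊕ of these = min[0, 14, 13, 10] = 0.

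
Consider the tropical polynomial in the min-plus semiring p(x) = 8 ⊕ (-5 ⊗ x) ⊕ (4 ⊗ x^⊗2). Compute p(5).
p(5) = 0

A tropical monomial a ⊗ x^⊗i evaluates to a + i · x. Evaluating each term at x = 5:
  Term 0 contributes 8 + 0 · 5 = 8
  Term 1 contributes -5 + 1 · 5 = 0
  Term 2 contributes 4 + 2 · 5 = 14
p(5) = ⊕ of these = min[8, 0, 14] = 0.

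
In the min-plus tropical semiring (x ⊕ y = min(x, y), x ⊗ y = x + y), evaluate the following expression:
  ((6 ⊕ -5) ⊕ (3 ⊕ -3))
((6 ⊕ -5) ⊕ (3 ⊕ -3)) = -5

Expand innermost to outermost. Recall ⊕ takes the minimum of its arguments and ⊗ takes their sum. Working out the expression ((6 ⊕ -5) ⊕ (3 ⊕ -3)) gives -5.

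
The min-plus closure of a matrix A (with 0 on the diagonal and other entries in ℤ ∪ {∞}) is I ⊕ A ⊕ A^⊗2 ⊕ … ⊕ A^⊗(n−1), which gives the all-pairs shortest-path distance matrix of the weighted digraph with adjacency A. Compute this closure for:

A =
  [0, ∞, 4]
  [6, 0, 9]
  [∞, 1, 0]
Closure =
  [0, 5, 4]
  [6, 0, 9]
  [7, 1, 0]

This is the Floyd-Warshall all-pairs shortest-path computation. For each intermediate vertex k = 0, 1, …, 2, update dist[i][j] ← min(dist[i][j], dist[i][k] + dist[k][j]). The final matrix gives, for each (i, j), the minimum total weight of any directed path from i to j (possibly empty when i = j).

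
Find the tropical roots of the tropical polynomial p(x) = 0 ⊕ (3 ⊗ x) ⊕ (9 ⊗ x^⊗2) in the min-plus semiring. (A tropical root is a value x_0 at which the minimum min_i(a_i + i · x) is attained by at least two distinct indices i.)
Roots: {-6, -3}

Each tropical root is a break point of the lower envelope of the lines y = a_i + i · x (there are 3 lines, with slopes 0, 1, ..., 2). Only the lines that attain the minimum somewhere contribute to roots; other lines are dominated. Here the surviving (envelope) indices are i = 2, i = 1, i = 0.
Intersections between consecutive envelope lines give the roots: for adjacent envelope indices i < j the intersection is x = (a_i − a_j) / (j − i). Reading off the sorted break points: {-6, -3}.
Verification: at each break x_0, at least two indices attain the minimum of min_i(a_i + i · x_0).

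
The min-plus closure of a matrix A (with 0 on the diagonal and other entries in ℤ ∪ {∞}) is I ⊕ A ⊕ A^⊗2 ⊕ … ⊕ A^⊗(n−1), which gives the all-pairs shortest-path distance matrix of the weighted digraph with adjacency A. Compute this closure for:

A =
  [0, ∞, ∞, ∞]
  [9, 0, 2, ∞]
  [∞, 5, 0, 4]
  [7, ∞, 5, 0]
Closure =
  [0, ∞, ∞, ∞]
  [9, 0, 2, 6]
  [11, 5, 0, 4]
  [7, 10, 5, 0]

This is the Floyd-Warshall all-pairs shortest-path computation. For each intermediate vertex k = 0, 1, …, 3, update dist[i][j] ← min(dist[i][j], dist[i][k] + dist[k][j]). The final matrix gives, for each (i, j), the minimum total weight of any directed path from i to j (possibly empty when i = j).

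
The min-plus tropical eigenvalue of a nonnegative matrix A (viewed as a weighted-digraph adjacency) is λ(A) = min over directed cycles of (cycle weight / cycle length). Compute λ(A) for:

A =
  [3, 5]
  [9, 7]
λ(A) = 3

Enumerate directed cycles and compute their means (weight / length). Sample:
  cycle 0 → 0: weight = 3, length = 1, mean = 3/1 ≈ 3.000
  cycle 1 → 1: weight = 7, length = 1, mean = 7/1 ≈ 7.000
  cycle 0 → 1 → 0: weight = 14, length = 2, mean = 14/2 ≈ 7.000
  cycle 1 → 0 → 1: weight = 14, length = 2, mean = 14/2 ≈ 7.000
Minimum mean = 3.000, attained e.g. along the cycle 0 → 0 with weight 3 and length 1. So λ(A) = 3/1 = 3.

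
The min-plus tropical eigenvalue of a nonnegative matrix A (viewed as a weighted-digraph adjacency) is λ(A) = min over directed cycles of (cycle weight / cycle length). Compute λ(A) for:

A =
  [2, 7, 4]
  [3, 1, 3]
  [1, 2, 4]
λ(A) = 1

Enumerate directed cycles and compute their means (weight / length). Sample:
  cycle 0 → 0: weight = 2, length = 1, mean = 2/1 ≈ 2.000
  cycle 1 → 1: weight = 1, length = 1, mean = 1/1 ≈ 1.000
  cycle 2 → 2: weight = 4, length = 1, mean = 4/1 ≈ 4.000
  cycle 0 → 1 → 0: weight = 10, length = 2, mean = 10/2 ≈ 5.000
  cycle 0 → 2 → 0: weight = 5, length = 2, mean = 5/2 ≈ 2.500
  cycle 1 → 0 → 1: weight = 10, length = 2, mean = 10/2 ≈ 5.000
Minimum mean = 1.000, attained e.g. along the cycle 1 → 1 with weight 1 and length 1. So λ(A) = 1/1 = 1.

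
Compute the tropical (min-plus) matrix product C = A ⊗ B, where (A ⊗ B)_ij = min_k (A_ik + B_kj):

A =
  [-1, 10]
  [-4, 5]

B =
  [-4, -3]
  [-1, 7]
A ⊗ B =
  [-5, -4]
  [-8, -7]

Apply the min-plus product entry-by-entry:
  C[0][0] = min over k of (A[0][0] + B[0][0] = -1 + -4 = -5, A[0][1] + B[1][0] = 10 + -1 = 9) = -5 (attained at k = 0)
  C[0][1] = min over k of (A[0][0] + B[0][1] = -1 + -3 = -4, A[0][1] + B[1][1] = 10 + 7 = 17) = -4 (attained at k = 0)
  C[1][0] = min over k of (A[1][0] + B[0][0] = -4 + -4 = -8, A[1][1] + B[1][0] = 5 + -1 = 4) = -8 (attained at k = 0)
  C[1][1] = min over k of (A[1][0] + B[0][1] = -4 + -3 = -7, A[1][1] + B[1][1] = 5 + 7 = 12) = -7 (attained at k = 0)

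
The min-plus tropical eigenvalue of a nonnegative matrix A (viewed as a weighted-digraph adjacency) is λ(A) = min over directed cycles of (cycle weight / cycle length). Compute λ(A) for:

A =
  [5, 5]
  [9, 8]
λ(A) = 5

Enumerate directed cycles and compute their means (weight / length). Sample:
  cycle 0 → 0: weight = 5, length = 1, mean = 5/1 ≈ 5.000
  cycle 1 → 1: weight = 8, length = 1, mean = 8/1 ≈ 8.000
  cycle 0 → 1 → 0: weight = 14, length = 2, mean = 14/2 ≈ 7.000
  cycle 1 → 0 → 1: weight = 14, length = 2, mean = 14/2 ≈ 7.000
Minimum mean = 5.000, attained e.g. along the cycle 0 → 0 with weight 5 and length 1. So λ(A) = 5/1 = 5.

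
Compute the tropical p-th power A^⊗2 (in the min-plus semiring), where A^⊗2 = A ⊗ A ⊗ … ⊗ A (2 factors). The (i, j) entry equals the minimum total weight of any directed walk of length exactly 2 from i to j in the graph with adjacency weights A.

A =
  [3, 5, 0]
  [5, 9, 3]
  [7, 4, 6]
A^⊗2 =
  [6, 4, 3]
  [8, 7, 5]
  [9, 10, 7]

Each entry (A^⊗2)_ij equals the minimum over all length-2 walks i = v_0 → v_1 → … → v_2 = j of Σ_t A[v_t][v_{t+1}]. For example, for (i, j) = (0, 2) we minimise over 3 possible intermediate vertex sequences; the minimum is 3, attained along the walk 0 → 0 → 2.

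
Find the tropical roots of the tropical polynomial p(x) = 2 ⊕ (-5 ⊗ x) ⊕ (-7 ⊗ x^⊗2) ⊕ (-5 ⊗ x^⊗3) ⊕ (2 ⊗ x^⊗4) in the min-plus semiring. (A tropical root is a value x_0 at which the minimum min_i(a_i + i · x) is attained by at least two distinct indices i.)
Roots: {-7, -2, 2, 7}

Each tropical root is a break point of the lower envelope of the lines y = a_i + i · x (there are 5 lines, with slopes 0, 1, ..., 4). Only the lines that attain the minimum somewhere contribute to roots; other lines are dominated. Here the surviving (envelope) indices are i = 4, i = 3, i = 2, i = 1, i = 0.
Intersections between consecutive envelope lines give the roots: for adjacent envelope indices i < j the intersection is x = (a_i − a_j) / (j − i). Reading off the sorted break points: {-7, -2, 2, 7}.
Verification: at each break x_0, at least two indices attain the minimum of min_i(a_i + i · x_0).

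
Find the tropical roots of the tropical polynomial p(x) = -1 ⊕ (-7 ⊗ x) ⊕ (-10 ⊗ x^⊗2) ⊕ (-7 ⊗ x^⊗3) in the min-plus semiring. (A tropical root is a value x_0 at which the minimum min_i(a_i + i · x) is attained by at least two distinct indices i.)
Roots: {-3, 3, 6}

Each tropical root is a break point of the lower envelope of the lines y = a_i + i · x (there are 4 lines, with slopes 0, 1, ..., 3). Only the lines that attain the minimum somewhere contribute to roots; other lines are dominated. Here the surviving (envelope) indices are i = 3, i = 2, i = 1, i = 0.
Intersections between consecutive envelope lines give the roots: for adjacent envelope indices i < j the intersection is x = (a_i − a_j) / (j − i). Reading off the sorted break points: {-3, 3, 6}.
Verification: at each break x_0, at least two indices attain the minimum of min_i(a_i + i · x_0).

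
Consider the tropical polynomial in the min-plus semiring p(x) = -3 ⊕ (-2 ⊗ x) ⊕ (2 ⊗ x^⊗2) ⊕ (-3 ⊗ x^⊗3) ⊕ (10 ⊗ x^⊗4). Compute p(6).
p(6) = -3

A tropical monomial a ⊗ x^⊗i evaluates to a + i · x. Evaluating each term at x = 6:
  Term 0 contributes -3 + 0 · 6 = -3
  Term 1 contributes -2 + 1 · 6 = 4
  Term 2 contributes 2 + 2 · 6 = 14
  Term 3 contributes -3 + 3 · 6 = 15
  Term 4 contributes 10 + 4 · 6 = 34
p(6) = ⊕ of these = min[-3, 4, 14, 15, 34] = -3.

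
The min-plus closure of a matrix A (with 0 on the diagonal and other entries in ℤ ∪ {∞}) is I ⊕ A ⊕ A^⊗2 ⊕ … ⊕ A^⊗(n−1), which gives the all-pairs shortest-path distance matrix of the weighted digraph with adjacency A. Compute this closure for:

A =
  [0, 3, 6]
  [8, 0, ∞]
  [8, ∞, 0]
Closure =
  [0, 3, 6]
  [8, 0, 14]
  [8, 11, 0]

This is the Floyd-Warshall all-pairs shortest-path computation. For each intermediate vertex k = 0, 1, …, 2, update dist[i][j] ← min(dist[i][j], dist[i][k] + dist[k][j]). The final matrix gives, for each (i, j), the minimum total weight of any directed path from i to j (possibly empty when i = j).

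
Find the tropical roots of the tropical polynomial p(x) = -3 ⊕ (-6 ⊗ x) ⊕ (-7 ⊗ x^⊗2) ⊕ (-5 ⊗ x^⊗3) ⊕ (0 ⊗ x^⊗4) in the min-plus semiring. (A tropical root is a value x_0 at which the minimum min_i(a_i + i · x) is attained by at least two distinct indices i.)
Roots: {-5, -2, 1, 3}

Each tropical root is a break point of the lower envelope of the lines y = a_i + i · x (there are 5 lines, with slopes 0, 1, ..., 4). Only the lines that attain the minimum somewhere contribute to roots; other lines are dominated. Here the surviving (envelope) indices are i = 4, i = 3, i = 2, i = 1, i = 0.
Intersections between consecutive envelope lines give the roots: for adjacent envelope indices i < j the intersection is x = (a_i − a_j) / (j − i). Reading off the sorted break points: {-5, -2, 1, 3}.
Verification: at each break x_0, at least two indices attain the minimum of min_i(a_i + i · x_0).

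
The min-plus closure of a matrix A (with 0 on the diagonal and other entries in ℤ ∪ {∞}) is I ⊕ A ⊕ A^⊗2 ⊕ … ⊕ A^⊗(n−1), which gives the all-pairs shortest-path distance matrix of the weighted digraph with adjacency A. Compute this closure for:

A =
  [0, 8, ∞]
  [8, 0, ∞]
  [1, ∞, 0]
Closure =
  [0, 8, ∞]
  [8, 0, ∞]
  [1, 9, 0]

This is the Floyd-Warshall all-pairs shortest-path computation. For each intermediate vertex k = 0, 1, …, 2, update dist[i][j] ← min(dist[i][j], dist[i][k] + dist[k][j]). The final matrix gives, for each (i, j), the minimum total weight of any directed path from i to j (possibly empty when i = j).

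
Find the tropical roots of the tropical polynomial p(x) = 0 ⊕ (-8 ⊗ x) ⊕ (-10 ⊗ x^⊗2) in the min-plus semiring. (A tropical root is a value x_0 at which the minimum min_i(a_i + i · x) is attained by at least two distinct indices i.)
Roots: {2, 8}

Each tropical root is a break point of the lower envelope of the lines y = a_i + i · x (there are 3 lines, with slopes 0, 1, ..., 2). Only the lines that attain the minimum somewhere contribute to roots; other lines are dominated. Here the surviving (envelope) indices are i = 2, i = 1, i = 0.
Intersections between consecutive envelope lines give the roots: for adjacent envelope indices i < j the intersection is x = (a_i − a_j) / (j − i). Reading off the sorted break points: {2, 8}.
Verification: at each break x_0, at least two indices attain the minimum of min_i(a_i + i · x_0).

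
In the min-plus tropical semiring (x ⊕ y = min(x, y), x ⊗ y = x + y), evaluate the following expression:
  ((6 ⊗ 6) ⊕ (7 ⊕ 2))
((6 ⊗ 6) ⊕ (7 ⊕ 2)) = 2

Expand innermost to outermost. Recall ⊕ takes the minimum of its arguments and ⊗ takes their sum. Working out the expression ((6 ⊗ 6) ⊕ (7 ⊕ 2)) gives 2.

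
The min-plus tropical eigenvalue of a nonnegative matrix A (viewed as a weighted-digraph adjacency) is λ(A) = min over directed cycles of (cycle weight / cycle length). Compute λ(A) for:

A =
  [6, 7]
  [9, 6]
λ(A) = 6

Enumerate directed cycles and compute their means (weight / length). Sample:
  cycle 0 → 0: weight = 6, length = 1, mean = 6/1 ≈ 6.000
  cycle 1 → 1: weight = 6, length = 1, mean = 6/1 ≈ 6.000
  cycle 0 → 1 → 0: weight = 16, length = 2, mean = 16/2 ≈ 8.000
  cycle 1 → 0 → 1: weight = 16, length = 2, mean = 16/2 ≈ 8.000
Minimum mean = 6.000, attained e.g. along the cycle 0 → 0 with weight 6 and length 1. So λ(A) = 6/1 = 6.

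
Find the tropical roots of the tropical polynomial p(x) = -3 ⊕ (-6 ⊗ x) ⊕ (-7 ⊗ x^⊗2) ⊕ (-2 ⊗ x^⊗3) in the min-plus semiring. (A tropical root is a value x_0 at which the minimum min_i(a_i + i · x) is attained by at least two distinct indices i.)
Roots: {-5, 1, 3}

Each tropical root is a break point of the lower envelope of the lines y = a_i + i · x (there are 4 lines, with slopes 0, 1, ..., 3). Only the lines that attain the minimum somewhere contribute to roots; other lines are dominated. Here the surviving (envelope) indices are i = 3, i = 2, i = 1, i = 0.
Intersections between consecutive envelope lines give the roots: for adjacent envelope indices i < j the intersection is x = (a_i − a_j) / (j − i). Reading off the sorted break points: {-5, 1, 3}.
Verification: at each break x_0, at least two indices attain the minimum of min_i(a_i + i · x_0).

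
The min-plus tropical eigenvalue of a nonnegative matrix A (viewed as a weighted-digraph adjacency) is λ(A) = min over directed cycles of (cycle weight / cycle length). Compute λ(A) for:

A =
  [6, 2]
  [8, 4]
λ(A) = 4

Enumerate directed cycles and compute their means (weight / length). Sample:
  cycle 0 → 0: weight = 6, length = 1, mean = 6/1 ≈ 6.000
  cycle 1 → 1: weight = 4, length = 1, mean = 4/1 ≈ 4.000
  cycle 0 → 1 → 0: weight = 10, length = 2, mean = 10/2 ≈ 5.000
  cycle 1 → 0 → 1: weight = 10, length = 2, mean = 10/2 ≈ 5.000
Minimum mean = 4.000, attained e.g. along the cycle 1 → 1 with weight 4 and length 1. So λ(A) = 4/1 = 4.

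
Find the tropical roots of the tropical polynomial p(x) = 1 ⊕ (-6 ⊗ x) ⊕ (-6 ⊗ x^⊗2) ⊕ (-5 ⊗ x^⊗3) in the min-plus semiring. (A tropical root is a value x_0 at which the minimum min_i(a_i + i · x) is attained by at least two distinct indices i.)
Roots: {-1, 0, 7}

Each tropical root is a break point of the lower envelope of the lines y = a_i + i · x (there are 4 lines, with slopes 0, 1, ..., 3). Only the lines that attain the minimum somewhere contribute to roots; other lines are dominated. Here the surviving (envelope) indices are i = 3, i = 2, i = 1, i = 0.
Intersections between consecutive envelope lines give the roots: for adjacent envelope indices i < j the intersection is x = (a_i − a_j) / (j − i). Reading off the sorted break points: {-1, 0, 7}.
Verification: at each break x_0, at least two indices attain the minimum of min_i(a_i + i · x_0).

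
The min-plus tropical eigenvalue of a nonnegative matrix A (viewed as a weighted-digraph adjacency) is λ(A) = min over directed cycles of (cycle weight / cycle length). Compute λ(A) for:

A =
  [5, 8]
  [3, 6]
λ(A) = 5

Enumerate directed cycles and compute their means (weight / length). Sample:
  cycle 0 → 0: weight = 5, length = 1, mean = 5/1 ≈ 5.000
  cycle 1 → 1: weight = 6, length = 1, mean = 6/1 ≈ 6.000
  cycle 0 → 1 → 0: weight = 11, length = 2, mean = 11/2 ≈ 5.500
  cycle 1 → 0 → 1: weight = 11, length = 2, mean = 11/2 ≈ 5.500
Minimum mean = 5.000, attained e.g. along the cycle 0 → 0 with weight 5 and length 1. So λ(A) = 5/1 = 5.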